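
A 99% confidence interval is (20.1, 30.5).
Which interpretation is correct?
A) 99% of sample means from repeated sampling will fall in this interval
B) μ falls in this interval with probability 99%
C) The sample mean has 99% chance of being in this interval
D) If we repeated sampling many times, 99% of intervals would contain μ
D

A) Wrong — coverage applies to intervals containing μ, not to future x̄ values.
B) Wrong — μ is fixed; the randomness lives in the interval, not in μ.
C) Wrong — x̄ is observed and sits in the interval by construction.
D) Correct — this is the frequentist long-run coverage interpretation.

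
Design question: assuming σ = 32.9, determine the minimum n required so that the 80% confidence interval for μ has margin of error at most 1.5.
n ≥ 791

For margin E ≤ 1.5:
n ≥ (z* · σ / E)²
n ≥ (1.282 · 32.9 / 1.5)²
n ≥ 790.65

Minimum n = 791 (rounding up)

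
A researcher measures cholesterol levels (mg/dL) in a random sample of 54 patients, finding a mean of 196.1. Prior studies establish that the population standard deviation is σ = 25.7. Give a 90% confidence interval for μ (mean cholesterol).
(190.35, 201.85)

z-interval (σ known):
z* = 1.645 for 90% confidence

Margin of error = z* · σ/√n = 1.645 · 25.7/√54 = 5.75

CI: (196.1 - 5.75, 196.1 + 5.75) = (190.35, 201.85)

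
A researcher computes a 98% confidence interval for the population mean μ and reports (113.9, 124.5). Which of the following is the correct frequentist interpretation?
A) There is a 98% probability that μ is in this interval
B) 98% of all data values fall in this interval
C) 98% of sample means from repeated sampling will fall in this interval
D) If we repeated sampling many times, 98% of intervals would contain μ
D

A) Wrong — μ is fixed; the randomness lives in the interval, not in μ.
B) Wrong — a CI is about the parameter μ, not individual data values.
C) Wrong — coverage applies to intervals containing μ, not to future x̄ values.
D) Correct — this is the frequentist long-run coverage interpretation.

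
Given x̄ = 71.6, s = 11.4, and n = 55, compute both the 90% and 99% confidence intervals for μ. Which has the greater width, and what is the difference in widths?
99% CI is wider by 3.06

df = 54
90% CI: t* = 1.674, (69.03, 74.17), width = 2 · t* · s/√n = 5.15
99% CI: t* = 2.670, (67.50, 75.70), width = 2 · t* · s/√n = 8.21

The 99% CI is wider by 8.21 - 5.15 = 3.06.
Higher confidence requires a wider interval.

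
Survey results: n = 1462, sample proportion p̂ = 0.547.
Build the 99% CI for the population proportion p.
(0.513, 0.581)

Proportion CI:
SE = √(p̂(1-p̂)/n) = √(0.547 · 0.453 / 1462) = 0.01302

z* = 2.576
Margin = z* · SE = 2.576 · 0.01302 = 0.0335

CI: 0.547 ± 0.0335 = (0.513, 0.581)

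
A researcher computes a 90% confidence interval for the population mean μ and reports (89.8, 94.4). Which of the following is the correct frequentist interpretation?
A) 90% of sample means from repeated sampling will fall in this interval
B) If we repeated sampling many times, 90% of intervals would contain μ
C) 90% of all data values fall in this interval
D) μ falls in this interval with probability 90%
B

A) Wrong — coverage applies to intervals containing μ, not to future x̄ values.
B) Correct — this is the frequentist long-run coverage interpretation.
C) Wrong — a CI is about the parameter μ, not individual data values.
D) Wrong — μ is fixed; the randomness lives in the interval, not in μ.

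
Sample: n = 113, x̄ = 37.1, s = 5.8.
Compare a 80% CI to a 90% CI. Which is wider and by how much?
90% CI is wider by 0.40

df = 112
80% CI: t* = 1.289, (36.40, 37.80), width = 2 · t* · s/√n = 1.41
90% CI: t* = 1.659, (36.19, 38.01), width = 2 · t* · s/√n = 1.81

The 90% CI is wider by 1.81 - 1.41 = 0.40.
Higher confidence requires a wider interval.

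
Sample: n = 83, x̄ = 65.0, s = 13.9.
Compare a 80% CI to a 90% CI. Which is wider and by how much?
90% CI is wider by 1.14

df = 82
80% CI: t* = 1.292, (63.03, 66.97), width = 2 · t* · s/√n = 3.94
90% CI: t* = 1.664, (62.46, 67.54), width = 2 · t* · s/√n = 5.08

The 90% CI is wider by 5.08 - 3.94 = 1.14.
Higher confidence requires a wider interval.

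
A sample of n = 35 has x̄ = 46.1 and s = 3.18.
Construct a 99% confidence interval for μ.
(44.63, 47.57)

t-interval (σ unknown):
df = n - 1 = 34
t* = 2.728 for 99% confidence

Margin of error = t* · s/√n = 2.728 · 3.18/√35 = 1.47

CI: (44.63, 47.57)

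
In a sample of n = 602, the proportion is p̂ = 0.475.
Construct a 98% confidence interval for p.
(0.428, 0.522)

Proportion CI:
SE = √(p̂(1-p̂)/n) = √(0.475 · 0.525 / 602) = 0.02035

z* = 2.326
Margin = z* · SE = 2.326 · 0.02035 = 0.0473

CI: 0.475 ± 0.0473 = (0.428, 0.522)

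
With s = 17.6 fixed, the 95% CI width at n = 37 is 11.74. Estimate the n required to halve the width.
n ≈ 148

CI width ∝ 1/√n
To reduce width by factor 2, need √n to grow by 2 → need 2² = 4 times as many samples.

Current: n = 37, width = 11.74
New: n = 148, width ≈ 5.72

Width reduced by factor of 11.74/5.72 = 2.05.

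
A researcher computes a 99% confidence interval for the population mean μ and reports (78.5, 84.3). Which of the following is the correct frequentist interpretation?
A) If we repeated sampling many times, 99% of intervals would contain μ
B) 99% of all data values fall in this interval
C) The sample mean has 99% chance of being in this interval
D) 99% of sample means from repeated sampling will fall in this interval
A

A) Correct — this is the frequentist long-run coverage interpretation.
B) Wrong — a CI is about the parameter μ, not individual data values.
C) Wrong — x̄ is observed and sits in the interval by construction.
D) Wrong — coverage applies to intervals containing μ, not to future x̄ values.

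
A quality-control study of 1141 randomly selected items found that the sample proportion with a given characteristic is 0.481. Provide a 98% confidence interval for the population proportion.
(0.447, 0.515)

Proportion CI:
SE = √(p̂(1-p̂)/n) = √(0.481 · 0.519 / 1141) = 0.01479

z* = 2.326
Margin = z* · SE = 2.326 · 0.01479 = 0.0344

CI: 0.481 ± 0.0344 = (0.447, 0.515)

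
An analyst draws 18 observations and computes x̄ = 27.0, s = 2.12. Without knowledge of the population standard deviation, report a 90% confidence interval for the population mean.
(26.13, 27.87)

t-interval (σ unknown):
df = n - 1 = 17
t* = 1.740 for 90% confidence

Margin of error = t* · s/√n = 1.740 · 2.12/√18 = 0.87

CI: (26.13, 27.87)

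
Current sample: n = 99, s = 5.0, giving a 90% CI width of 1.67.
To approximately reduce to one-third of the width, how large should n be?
n ≈ 891

CI width ∝ 1/√n
To reduce width by factor 3, need √n to grow by 3 → need 3² = 9 times as many samples.

Current: n = 99, width = 1.67
New: n = 891, width ≈ 0.55

Width reduced by factor of 1.67/0.55 = 3.04.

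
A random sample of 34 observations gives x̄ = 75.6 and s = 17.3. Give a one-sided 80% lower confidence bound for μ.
μ ≥ 73.07

Lower bound (one-sided):
t* = 0.853 (one-sided for 80%)
Lower bound = x̄ - t* · s/√n = 75.6 - 0.853 · 17.3/√34 = 73.07

We are 80% confident that μ ≥ 73.07.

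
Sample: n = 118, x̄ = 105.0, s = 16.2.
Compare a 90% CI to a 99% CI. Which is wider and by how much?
99% CI is wider by 2.86

df = 117
90% CI: t* = 1.658, (102.53, 107.47), width = 2 · t* · s/√n = 4.95
99% CI: t* = 2.619, (101.09, 108.91), width = 2 · t* · s/√n = 7.81

The 99% CI is wider by 7.81 - 4.95 = 2.86.
Higher confidence requires a wider interval.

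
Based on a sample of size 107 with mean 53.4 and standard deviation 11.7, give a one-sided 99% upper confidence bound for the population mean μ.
μ ≤ 56.07

Upper bound (one-sided):
t* = 2.362 (one-sided for 99%)
Upper bound = x̄ + t* · s/√n = 53.4 + 2.362 · 11.7/√107 = 56.07

We are 99% confident that μ ≤ 56.07.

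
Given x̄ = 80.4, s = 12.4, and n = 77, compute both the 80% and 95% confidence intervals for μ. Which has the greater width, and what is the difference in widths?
95% CI is wider by 1.98

df = 76
80% CI: t* = 1.293, (78.57, 82.23), width = 2 · t* · s/√n = 3.65
95% CI: t* = 1.992, (77.59, 83.21), width = 2 · t* · s/√n = 5.63

The 95% CI is wider by 5.63 - 3.65 = 1.98.
Higher confidence requires a wider interval.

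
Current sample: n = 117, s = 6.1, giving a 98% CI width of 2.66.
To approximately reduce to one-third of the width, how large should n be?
n ≈ 1053

CI width ∝ 1/√n
To reduce width by factor 3, need √n to grow by 3 → need 3² = 9 times as many samples.

Current: n = 117, width = 2.66
New: n = 1053, width ≈ 0.88

Width reduced by factor of 2.66/0.88 = 3.02.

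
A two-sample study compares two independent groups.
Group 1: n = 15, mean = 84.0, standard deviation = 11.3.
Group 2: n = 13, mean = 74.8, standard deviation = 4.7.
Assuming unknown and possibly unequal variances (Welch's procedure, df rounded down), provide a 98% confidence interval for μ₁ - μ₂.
(1.09, 17.31)

Difference: x̄₁ - x̄₂ = 9.20
SE = √(s₁²/n₁ + s₂²/n₂) = √(11.3²/15 + 4.7²/13) = 3.1956
df = 19.25 → 19 (Welch–Satterthwaite, rounded down)
t* = 2.539

CI: 9.20 ± 2.539 · 3.1956 = 9.20 ± 8.11 = (1.09, 17.31)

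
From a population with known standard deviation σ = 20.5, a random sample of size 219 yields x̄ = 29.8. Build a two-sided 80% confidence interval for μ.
(28.02, 31.58)

z-interval (σ known):
z* = 1.282 for 80% confidence

Margin of error = z* · σ/√n = 1.282 · 20.5/√219 = 1.78

CI: (29.8 - 1.78, 29.8 + 1.78) = (28.02, 31.58)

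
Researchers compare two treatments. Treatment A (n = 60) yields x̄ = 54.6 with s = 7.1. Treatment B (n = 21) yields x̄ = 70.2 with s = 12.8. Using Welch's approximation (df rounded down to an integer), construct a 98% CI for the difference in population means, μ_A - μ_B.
(-22.93, -8.27)

Difference: x̄₁ - x̄₂ = -15.60
SE = √(s₁²/n₁ + s₂²/n₂) = √(7.1²/60 + 12.8²/21) = 2.9397
df = 24.44 → 24 (Welch–Satterthwaite, rounded down)
t* = 2.492

CI: -15.60 ± 2.492 · 2.9397 = -15.60 ± 7.33 = (-22.93, -8.27)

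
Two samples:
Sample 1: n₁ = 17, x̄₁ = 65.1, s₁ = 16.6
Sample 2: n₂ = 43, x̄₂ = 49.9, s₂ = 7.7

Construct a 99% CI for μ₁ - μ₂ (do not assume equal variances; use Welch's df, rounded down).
(3.13, 27.27)

Difference: x̄₁ - x̄₂ = 15.20
SE = √(s₁²/n₁ + s₂²/n₂) = √(16.6²/17 + 7.7²/43) = 4.1938
df = 18.79 → 18 (Welch–Satterthwaite, rounded down)
t* = 2.878

CI: 15.20 ± 2.878 · 4.1938 = 15.20 ± 12.07 = (3.13, 27.27)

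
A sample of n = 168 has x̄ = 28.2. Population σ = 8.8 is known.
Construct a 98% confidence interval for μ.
(26.62, 29.78)

z-interval (σ known):
z* = 2.326 for 98% confidence

Margin of error = z* · σ/√n = 2.326 · 8.8/√168 = 1.58

CI: (28.2 - 1.58, 28.2 + 1.58) = (26.62, 29.78)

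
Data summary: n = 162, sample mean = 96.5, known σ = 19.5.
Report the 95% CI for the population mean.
(93.50, 99.50)

z-interval (σ known):
z* = 1.960 for 95% confidence

Margin of error = z* · σ/√n = 1.960 · 19.5/√162 = 3.00

CI: (96.5 - 3.00, 96.5 + 3.00) = (93.50, 99.50)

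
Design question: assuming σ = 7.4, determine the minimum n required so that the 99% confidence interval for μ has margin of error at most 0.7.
n ≥ 742

For margin E ≤ 0.7:
n ≥ (z* · σ / E)²
n ≥ (2.576 · 7.4 / 0.7)²
n ≥ 741.58

Minimum n = 742 (rounding up)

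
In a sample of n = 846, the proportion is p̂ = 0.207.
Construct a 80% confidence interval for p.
(0.189, 0.225)

Proportion CI:
SE = √(p̂(1-p̂)/n) = √(0.207 · 0.793 / 846) = 0.01393

z* = 1.282
Margin = z* · SE = 1.282 · 0.01393 = 0.0179

CI: 0.207 ± 0.0179 = (0.189, 0.225)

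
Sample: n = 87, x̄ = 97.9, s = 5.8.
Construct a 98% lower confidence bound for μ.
μ ≥ 96.60

Lower bound (one-sided):
t* = 2.085 (one-sided for 98%)
Lower bound = x̄ - t* · s/√n = 97.9 - 2.085 · 5.8/√87 = 96.60

We are 98% confident that μ ≥ 96.60.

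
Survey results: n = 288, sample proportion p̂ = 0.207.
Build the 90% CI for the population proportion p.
(0.168, 0.246)

Proportion CI:
SE = √(p̂(1-p̂)/n) = √(0.207 · 0.793 / 288) = 0.02387

z* = 1.645
Margin = z* · SE = 1.645 · 0.02387 = 0.0393

CI: 0.207 ± 0.0393 = (0.168, 0.246)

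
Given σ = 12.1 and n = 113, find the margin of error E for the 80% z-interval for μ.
Margin of error = 1.46

Margin of error = z* · σ/√n
= 1.282 · 12.1/√113
= 1.282 · 12.1/10.6301
= 1.46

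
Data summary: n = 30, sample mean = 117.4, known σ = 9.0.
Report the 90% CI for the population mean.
(114.70, 120.10)

z-interval (σ known):
z* = 1.645 for 90% confidence

Margin of error = z* · σ/√n = 1.645 · 9.0/√30 = 2.70

CI: (117.4 - 2.70, 117.4 + 2.70) = (114.70, 120.10)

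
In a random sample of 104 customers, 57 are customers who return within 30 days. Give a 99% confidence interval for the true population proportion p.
(0.422, 0.674)

Proportion CI:
p̂ = 57/104 = 0.54808
SE = √(p̂(1-p̂)/n) = √(0.54808 · 0.45192 / 104) = 0.04880

z* = 2.576
Margin = z* · SE = 2.576 · 0.04880 = 0.1257

CI: 0.54808 ± 0.1257 = (0.422, 0.674)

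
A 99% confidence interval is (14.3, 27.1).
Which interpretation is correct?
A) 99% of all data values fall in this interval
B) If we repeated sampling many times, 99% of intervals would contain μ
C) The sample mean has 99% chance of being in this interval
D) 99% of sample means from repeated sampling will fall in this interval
B

A) Wrong — a CI is about the parameter μ, not individual data values.
B) Correct — this is the frequentist long-run coverage interpretation.
C) Wrong — x̄ is observed and sits in the interval by construction.
D) Wrong — coverage applies to intervals containing μ, not to future x̄ values.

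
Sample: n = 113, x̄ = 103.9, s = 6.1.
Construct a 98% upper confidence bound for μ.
μ ≤ 105.09

Upper bound (one-sided):
t* = 2.078 (one-sided for 98%)
Upper bound = x̄ + t* · s/√n = 103.9 + 2.078 · 6.1/√113 = 105.09

We are 98% confident that μ ≤ 105.09.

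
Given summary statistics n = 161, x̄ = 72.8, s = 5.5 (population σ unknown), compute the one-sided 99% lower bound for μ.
μ ≥ 71.78

Lower bound (one-sided):
t* = 2.350 (one-sided for 99%)
Lower bound = x̄ - t* · s/√n = 72.8 - 2.350 · 5.5/√161 = 71.78

We are 99% confident that μ ≥ 71.78.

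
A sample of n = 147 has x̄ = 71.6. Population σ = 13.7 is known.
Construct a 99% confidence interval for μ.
(68.69, 74.51)

z-interval (σ known):
z* = 2.576 for 99% confidence

Margin of error = z* · σ/√n = 2.576 · 13.7/√147 = 2.91

CI: (71.6 - 2.91, 71.6 + 2.91) = (68.69, 74.51)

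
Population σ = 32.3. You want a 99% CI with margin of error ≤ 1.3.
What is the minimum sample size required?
n ≥ 4097

For margin E ≤ 1.3:
n ≥ (z* · σ / E)²
n ≥ (2.576 · 32.3 / 1.3)²
n ≥ 4096.47

Minimum n = 4097 (rounding up)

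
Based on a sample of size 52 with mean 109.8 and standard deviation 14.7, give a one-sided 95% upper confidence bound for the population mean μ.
μ ≤ 113.21

Upper bound (one-sided):
t* = 1.675 (one-sided for 95%)
Upper bound = x̄ + t* · s/√n = 109.8 + 1.675 · 14.7/√52 = 113.21

We are 95% confident that μ ≤ 113.21.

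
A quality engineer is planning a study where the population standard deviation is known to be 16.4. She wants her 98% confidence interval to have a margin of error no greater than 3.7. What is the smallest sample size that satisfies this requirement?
n ≥ 107

For margin E ≤ 3.7:
n ≥ (z* · σ / E)²
n ≥ (2.326 · 16.4 / 3.7)²
n ≥ 106.29

Minimum n = 107 (rounding up)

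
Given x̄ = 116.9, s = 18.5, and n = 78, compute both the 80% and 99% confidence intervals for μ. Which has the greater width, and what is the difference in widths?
99% CI is wider by 5.64

df = 77
80% CI: t* = 1.293, (114.19, 119.61), width = 2 · t* · s/√n = 5.42
99% CI: t* = 2.641, (111.37, 122.43), width = 2 · t* · s/√n = 11.06

The 99% CI is wider by 11.06 - 5.42 = 5.64.
Higher confidence requires a wider interval.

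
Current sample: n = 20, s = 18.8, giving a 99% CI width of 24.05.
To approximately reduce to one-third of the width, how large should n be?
n ≈ 180

CI width ∝ 1/√n
To reduce width by factor 3, need √n to grow by 3 → need 3² = 9 times as many samples.

Current: n = 20, width = 24.05
New: n = 180, width ≈ 7.30

Width reduced by factor of 24.05/7.30 = 3.29.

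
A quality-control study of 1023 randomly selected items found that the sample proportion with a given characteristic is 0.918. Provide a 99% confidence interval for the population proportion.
(0.896, 0.940)

Proportion CI:
SE = √(p̂(1-p̂)/n) = √(0.918 · 0.082 / 1023) = 0.00858

z* = 2.576
Margin = z* · SE = 2.576 · 0.00858 = 0.0221

CI: 0.918 ± 0.0221 = (0.896, 0.940)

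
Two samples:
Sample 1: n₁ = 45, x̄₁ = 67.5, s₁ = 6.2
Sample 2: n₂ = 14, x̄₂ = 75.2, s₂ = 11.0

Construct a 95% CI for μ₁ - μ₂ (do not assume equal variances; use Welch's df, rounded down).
(-14.27, -1.13)

Difference: x̄₁ - x̄₂ = -7.70
SE = √(s₁²/n₁ + s₂²/n₂) = √(6.2²/45 + 11.0²/14) = 3.0817
df = 15.65 → 15 (Welch–Satterthwaite, rounded down)
t* = 2.131

CI: -7.70 ± 2.131 · 3.0817 = -7.70 ± 6.57 = (-14.27, -1.13)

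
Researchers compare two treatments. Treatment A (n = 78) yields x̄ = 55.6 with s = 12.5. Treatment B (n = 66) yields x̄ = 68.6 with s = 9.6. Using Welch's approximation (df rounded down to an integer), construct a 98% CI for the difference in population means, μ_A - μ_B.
(-17.34, -8.66)

Difference: x̄₁ - x̄₂ = -13.00
SE = √(s₁²/n₁ + s₂²/n₂) = √(12.5²/78 + 9.6²/66) = 1.8438
df = 140.75 → 140 (Welch–Satterthwaite, rounded down)
t* = 2.353

CI: -13.00 ± 2.353 · 1.8438 = -13.00 ± 4.34 = (-17.34, -8.66)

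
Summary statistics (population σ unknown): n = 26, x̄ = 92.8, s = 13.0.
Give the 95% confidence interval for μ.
(87.55, 98.05)

t-interval (σ unknown):
df = n - 1 = 25
t* = 2.060 for 95% confidence

Margin of error = t* · s/√n = 2.060 · 13.0/√26 = 5.25

CI: (87.55, 98.05)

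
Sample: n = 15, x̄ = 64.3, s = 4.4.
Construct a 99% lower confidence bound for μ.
μ ≥ 61.32

Lower bound (one-sided):
t* = 2.624 (one-sided for 99%)
Lower bound = x̄ - t* · s/√n = 64.3 - 2.624 · 4.4/√15 = 61.32

We are 99% confident that μ ≥ 61.32.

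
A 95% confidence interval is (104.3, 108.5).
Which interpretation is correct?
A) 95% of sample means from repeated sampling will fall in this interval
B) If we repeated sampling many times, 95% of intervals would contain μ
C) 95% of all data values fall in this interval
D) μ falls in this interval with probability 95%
B

A) Wrong — coverage applies to intervals containing μ, not to future x̄ values.
B) Correct — this is the frequentist long-run coverage interpretation.
C) Wrong — a CI is about the parameter μ, not individual data values.
D) Wrong — μ is fixed; the randomness lives in the interval, not in μ.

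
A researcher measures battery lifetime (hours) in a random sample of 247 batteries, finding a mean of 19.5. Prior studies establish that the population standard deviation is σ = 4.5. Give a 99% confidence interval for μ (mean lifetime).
(18.76, 20.24)

z-interval (σ known):
z* = 2.576 for 99% confidence

Margin of error = z* · σ/√n = 2.576 · 4.5/√247 = 0.74

CI: (19.5 - 0.74, 19.5 + 0.74) = (18.76, 20.24)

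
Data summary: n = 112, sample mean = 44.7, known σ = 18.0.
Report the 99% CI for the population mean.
(40.32, 49.08)

z-interval (σ known):
z* = 2.576 for 99% confidence

Margin of error = z* · σ/√n = 2.576 · 18.0/√112 = 4.38

CI: (44.7 - 4.38, 44.7 + 4.38) = (40.32, 49.08)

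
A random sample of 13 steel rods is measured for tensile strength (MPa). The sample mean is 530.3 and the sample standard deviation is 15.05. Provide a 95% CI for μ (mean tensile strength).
(521.20, 539.40)

t-interval (σ unknown):
df = n - 1 = 12
t* = 2.179 for 95% confidence

Margin of error = t* · s/√n = 2.179 · 15.05/√13 = 9.10

CI: (521.20, 539.40)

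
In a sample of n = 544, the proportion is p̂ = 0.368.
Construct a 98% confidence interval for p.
(0.320, 0.416)

Proportion CI:
SE = √(p̂(1-p̂)/n) = √(0.368 · 0.632 / 544) = 0.02068

z* = 2.326
Margin = z* · SE = 2.326 · 0.02068 = 0.0481

CI: 0.368 ± 0.0481 = (0.320, 0.416)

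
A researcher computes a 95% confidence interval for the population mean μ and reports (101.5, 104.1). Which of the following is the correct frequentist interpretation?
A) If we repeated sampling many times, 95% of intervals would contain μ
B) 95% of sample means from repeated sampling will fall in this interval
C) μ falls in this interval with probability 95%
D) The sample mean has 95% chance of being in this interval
A

A) Correct — this is the frequentist long-run coverage interpretation.
B) Wrong — coverage applies to intervals containing μ, not to future x̄ values.
C) Wrong — μ is fixed; the randomness lives in the interval, not in μ.
D) Wrong — x̄ is observed and sits in the interval by construction.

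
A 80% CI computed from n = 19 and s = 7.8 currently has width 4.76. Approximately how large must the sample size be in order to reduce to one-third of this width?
n ≈ 171

CI width ∝ 1/√n
To reduce width by factor 3, need √n to grow by 3 → need 3² = 9 times as many samples.

Current: n = 19, width = 4.76
New: n = 171, width ≈ 1.54

Width reduced by factor of 4.76/1.54 = 3.09.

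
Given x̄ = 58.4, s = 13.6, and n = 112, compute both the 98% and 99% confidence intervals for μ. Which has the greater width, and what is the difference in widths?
99% CI is wider by 0.67

df = 111
98% CI: t* = 2.360, (55.37, 61.43), width = 2 · t* · s/√n = 6.07
99% CI: t* = 2.621, (55.03, 61.77), width = 2 · t* · s/√n = 6.74

The 99% CI is wider by 6.74 - 6.07 = 0.67.
Higher confidence requires a wider interval.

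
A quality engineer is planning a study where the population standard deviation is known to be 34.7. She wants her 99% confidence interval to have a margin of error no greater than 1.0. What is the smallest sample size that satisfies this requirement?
n ≥ 7991

For margin E ≤ 1.0:
n ≥ (z* · σ / E)²
n ≥ (2.576 · 34.7 / 1.0)²
n ≥ 7990.07

Minimum n = 7991 (rounding up)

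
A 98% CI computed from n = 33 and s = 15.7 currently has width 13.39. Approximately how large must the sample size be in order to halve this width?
n ≈ 132

CI width ∝ 1/√n
To reduce width by factor 2, need √n to grow by 2 → need 2² = 4 times as many samples.

Current: n = 33, width = 13.39
New: n = 132, width ≈ 6.44

Width reduced by factor of 13.39/6.44 = 2.08.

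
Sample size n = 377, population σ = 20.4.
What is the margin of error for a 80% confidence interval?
Margin of error = 1.35

Margin of error = z* · σ/√n
= 1.282 · 20.4/√377
= 1.282 · 20.4/19.4165
= 1.35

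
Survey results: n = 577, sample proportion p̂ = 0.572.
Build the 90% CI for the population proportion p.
(0.538, 0.606)

Proportion CI:
SE = √(p̂(1-p̂)/n) = √(0.572 · 0.428 / 577) = 0.02060

z* = 1.645
Margin = z* · SE = 1.645 · 0.02060 = 0.0339

CI: 0.572 ± 0.0339 = (0.538, 0.606)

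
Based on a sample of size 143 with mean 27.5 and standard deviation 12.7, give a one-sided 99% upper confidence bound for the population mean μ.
μ ≤ 30.00

Upper bound (one-sided):
t* = 2.353 (one-sided for 99%)
Upper bound = x̄ + t* · s/√n = 27.5 + 2.353 · 12.7/√143 = 30.00

We are 99% confident that μ ≤ 30.00.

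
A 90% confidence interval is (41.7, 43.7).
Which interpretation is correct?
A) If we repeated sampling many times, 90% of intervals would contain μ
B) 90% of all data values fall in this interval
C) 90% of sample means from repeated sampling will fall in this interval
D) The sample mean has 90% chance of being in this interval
A

A) Correct — this is the frequentist long-run coverage interpretation.
B) Wrong — a CI is about the parameter μ, not individual data values.
C) Wrong — coverage applies to intervals containing μ, not to future x̄ values.
D) Wrong — x̄ is observed and sits in the interval by construction.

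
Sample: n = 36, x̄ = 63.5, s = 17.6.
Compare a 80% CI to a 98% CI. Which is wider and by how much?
98% CI is wider by 6.64

df = 35
80% CI: t* = 1.306, (59.67, 67.33), width = 2 · t* · s/√n = 7.66
98% CI: t* = 2.438, (56.35, 70.65), width = 2 · t* · s/√n = 14.30

The 98% CI is wider by 14.30 - 7.66 = 6.64.
Higher confidence requires a wider interval.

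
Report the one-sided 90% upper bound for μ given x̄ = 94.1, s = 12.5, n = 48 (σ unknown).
μ ≤ 96.45

Upper bound (one-sided):
t* = 1.300 (one-sided for 90%)
Upper bound = x̄ + t* · s/√n = 94.1 + 1.300 · 12.5/√48 = 96.45

We are 90% confident that μ ≤ 96.45.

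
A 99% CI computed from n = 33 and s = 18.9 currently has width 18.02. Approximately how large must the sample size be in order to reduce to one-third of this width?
n ≈ 297

CI width ∝ 1/√n
To reduce width by factor 3, need √n to grow by 3 → need 3² = 9 times as many samples.

Current: n = 33, width = 18.02
New: n = 297, width ≈ 5.69

Width reduced by factor of 18.02/5.69 = 3.17.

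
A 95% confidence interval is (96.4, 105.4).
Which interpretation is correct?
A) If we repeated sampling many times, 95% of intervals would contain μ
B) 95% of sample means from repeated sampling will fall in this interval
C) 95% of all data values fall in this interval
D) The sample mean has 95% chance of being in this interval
A

A) Correct — this is the frequentist long-run coverage interpretation.
B) Wrong — coverage applies to intervals containing μ, not to future x̄ values.
C) Wrong — a CI is about the parameter μ, not individual data values.
D) Wrong — x̄ is observed and sits in the interval by construction.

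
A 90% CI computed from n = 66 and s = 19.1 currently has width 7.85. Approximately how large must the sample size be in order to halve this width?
n ≈ 264

CI width ∝ 1/√n
To reduce width by factor 2, need √n to grow by 2 → need 2² = 4 times as many samples.

Current: n = 66, width = 7.85
New: n = 264, width ≈ 3.88

Width reduced by factor of 7.85/3.88 = 2.02.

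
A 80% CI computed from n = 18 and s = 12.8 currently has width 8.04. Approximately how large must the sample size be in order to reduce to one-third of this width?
n ≈ 162

CI width ∝ 1/√n
To reduce width by factor 3, need √n to grow by 3 → need 3² = 9 times as many samples.

Current: n = 18, width = 8.04
New: n = 162, width ≈ 2.59

Width reduced by factor of 8.04/2.59 = 3.10.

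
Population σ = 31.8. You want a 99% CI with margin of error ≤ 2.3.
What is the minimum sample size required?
n ≥ 1269

For margin E ≤ 2.3:
n ≥ (z* · σ / E)²
n ≥ (2.576 · 31.8 / 2.3)²
n ≥ 1268.50

Minimum n = 1269 (rounding up)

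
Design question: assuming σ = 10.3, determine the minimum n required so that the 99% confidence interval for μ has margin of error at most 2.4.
n ≥ 123

For margin E ≤ 2.4:
n ≥ (z* · σ / E)²
n ≥ (2.576 · 10.3 / 2.4)²
n ≥ 122.22

Minimum n = 123 (rounding up)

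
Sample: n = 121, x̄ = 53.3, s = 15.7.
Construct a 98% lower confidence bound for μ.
μ ≥ 50.34

Lower bound (one-sided):
t* = 2.076 (one-sided for 98%)
Lower bound = x̄ - t* · s/√n = 53.3 - 2.076 · 15.7/√121 = 50.34

We are 98% confident that μ ≥ 50.34.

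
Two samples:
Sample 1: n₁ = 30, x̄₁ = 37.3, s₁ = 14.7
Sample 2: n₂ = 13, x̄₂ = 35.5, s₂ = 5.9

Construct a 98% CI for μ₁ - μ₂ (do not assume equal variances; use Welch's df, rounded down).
(-5.82, 9.42)

Difference: x̄₁ - x̄₂ = 1.80
SE = √(s₁²/n₁ + s₂²/n₂) = √(14.7²/30 + 5.9²/13) = 3.1434
df = 40.91 → 40 (Welch–Satterthwaite, rounded down)
t* = 2.423

CI: 1.80 ± 2.423 · 3.1434 = 1.80 ± 7.62 = (-5.82, 9.42)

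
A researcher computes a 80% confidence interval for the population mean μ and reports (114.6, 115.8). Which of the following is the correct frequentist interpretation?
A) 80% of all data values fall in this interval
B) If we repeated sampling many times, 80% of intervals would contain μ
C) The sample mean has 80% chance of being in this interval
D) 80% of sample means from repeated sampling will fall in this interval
B

A) Wrong — a CI is about the parameter μ, not individual data values.
B) Correct — this is the frequentist long-run coverage interpretation.
C) Wrong — x̄ is observed and sits in the interval by construction.
D) Wrong — coverage applies to intervals containing μ, not to future x̄ values.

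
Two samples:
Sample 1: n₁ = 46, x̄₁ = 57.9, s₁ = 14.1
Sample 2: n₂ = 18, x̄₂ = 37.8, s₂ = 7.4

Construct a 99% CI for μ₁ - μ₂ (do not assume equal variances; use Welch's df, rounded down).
(12.86, 27.34)

Difference: x̄₁ - x̄₂ = 20.10
SE = √(s₁²/n₁ + s₂²/n₂) = √(14.1²/46 + 7.4²/18) = 2.7137
df = 56.52 → 56 (Welch–Satterthwaite, rounded down)
t* = 2.667

CI: 20.10 ± 2.667 · 2.7137 = 20.10 ± 7.24 = (12.86, 27.34)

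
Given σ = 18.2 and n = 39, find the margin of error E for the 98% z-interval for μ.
Margin of error = 6.78

Margin of error = z* · σ/√n
= 2.326 · 18.2/√39
= 2.326 · 18.2/6.2450
= 6.78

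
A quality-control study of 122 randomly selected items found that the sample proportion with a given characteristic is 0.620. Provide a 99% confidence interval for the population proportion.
(0.507, 0.733)

Proportion CI:
SE = √(p̂(1-p̂)/n) = √(0.620 · 0.380 / 122) = 0.04394

z* = 2.576
Margin = z* · SE = 2.576 · 0.04394 = 0.1132

CI: 0.620 ± 0.1132 = (0.507, 0.733)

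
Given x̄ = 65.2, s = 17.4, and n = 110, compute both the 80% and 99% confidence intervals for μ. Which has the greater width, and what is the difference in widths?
99% CI is wider by 4.42

df = 109
80% CI: t* = 1.289, (63.06, 67.34), width = 2 · t* · s/√n = 4.28
99% CI: t* = 2.622, (60.85, 69.55), width = 2 · t* · s/√n = 8.70

The 99% CI is wider by 8.70 - 4.28 = 4.42.
Higher confidence requires a wider interval.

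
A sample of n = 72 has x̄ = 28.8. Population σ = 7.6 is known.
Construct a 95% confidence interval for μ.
(27.04, 30.56)

z-interval (σ known):
z* = 1.960 for 95% confidence

Margin of error = z* · σ/√n = 1.960 · 7.6/√72 = 1.76

CI: (28.8 - 1.76, 28.8 + 1.76) = (27.04, 30.56)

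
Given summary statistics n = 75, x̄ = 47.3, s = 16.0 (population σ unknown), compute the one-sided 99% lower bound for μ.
μ ≥ 42.91

Lower bound (one-sided):
t* = 2.378 (one-sided for 99%)
Lower bound = x̄ - t* · s/√n = 47.3 - 2.378 · 16.0/√75 = 42.91

We are 99% confident that μ ≥ 42.91.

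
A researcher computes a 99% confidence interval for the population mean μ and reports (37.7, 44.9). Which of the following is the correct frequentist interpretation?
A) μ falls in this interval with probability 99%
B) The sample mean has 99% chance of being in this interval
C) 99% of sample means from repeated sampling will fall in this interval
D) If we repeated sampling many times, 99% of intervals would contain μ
D

A) Wrong — μ is fixed; the randomness lives in the interval, not in μ.
B) Wrong — x̄ is observed and sits in the interval by construction.
C) Wrong — coverage applies to intervals containing μ, not to future x̄ values.
D) Correct — this is the frequentist long-run coverage interpretation.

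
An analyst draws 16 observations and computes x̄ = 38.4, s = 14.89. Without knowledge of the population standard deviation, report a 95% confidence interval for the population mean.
(30.47, 46.33)

t-interval (σ unknown):
df = n - 1 = 15
t* = 2.131 for 95% confidence

Margin of error = t* · s/√n = 2.131 · 14.89/√16 = 7.93

CI: (30.47, 46.33)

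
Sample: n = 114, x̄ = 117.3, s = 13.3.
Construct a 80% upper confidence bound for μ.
μ ≤ 118.35

Upper bound (one-sided):
t* = 0.845 (one-sided for 80%)
Upper bound = x̄ + t* · s/√n = 117.3 + 0.845 · 13.3/√114 = 118.35

We are 80% confident that μ ≤ 118.35.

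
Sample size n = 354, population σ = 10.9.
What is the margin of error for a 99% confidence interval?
Margin of error = 1.49

Margin of error = z* · σ/√n
= 2.576 · 10.9/√354
= 2.576 · 10.9/18.8149
= 1.49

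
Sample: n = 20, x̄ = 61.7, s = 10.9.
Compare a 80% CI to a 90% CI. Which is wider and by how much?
90% CI is wider by 1.96

df = 19
80% CI: t* = 1.328, (58.46, 64.94), width = 2 · t* · s/√n = 6.47
90% CI: t* = 1.729, (57.49, 65.91), width = 2 · t* · s/√n = 8.43

The 90% CI is wider by 8.43 - 6.47 = 1.96.
Higher confidence requires a wider interval.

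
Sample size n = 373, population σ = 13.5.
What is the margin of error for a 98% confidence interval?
Margin of error = 1.63

Margin of error = z* · σ/√n
= 2.326 · 13.5/√373
= 2.326 · 13.5/19.3132
= 1.63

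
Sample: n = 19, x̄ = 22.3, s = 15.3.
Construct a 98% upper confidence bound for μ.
μ ≤ 30.07

Upper bound (one-sided):
t* = 2.214 (one-sided for 98%)
Upper bound = x̄ + t* · s/√n = 22.3 + 2.214 · 15.3/√19 = 30.07

We are 98% confident that μ ≤ 30.07.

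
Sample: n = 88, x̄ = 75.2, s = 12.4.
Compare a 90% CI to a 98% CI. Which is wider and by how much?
98% CI is wider by 1.87

df = 87
90% CI: t* = 1.663, (73.00, 77.40), width = 2 · t* · s/√n = 4.40
98% CI: t* = 2.370, (72.07, 78.33), width = 2 · t* · s/√n = 6.27

The 98% CI is wider by 6.27 - 4.40 = 1.87.
Higher confidence requires a wider interval.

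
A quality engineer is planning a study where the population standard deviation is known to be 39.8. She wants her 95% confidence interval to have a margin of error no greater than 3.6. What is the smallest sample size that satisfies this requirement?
n ≥ 470

For margin E ≤ 3.6:
n ≥ (z* · σ / E)²
n ≥ (1.960 · 39.8 / 3.6)²
n ≥ 469.54

Minimum n = 470 (rounding up)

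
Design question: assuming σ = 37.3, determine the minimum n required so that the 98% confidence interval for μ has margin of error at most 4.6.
n ≥ 356

For margin E ≤ 4.6:
n ≥ (z* · σ / E)²
n ≥ (2.326 · 37.3 / 4.6)²
n ≥ 355.73

Minimum n = 356 (rounding up)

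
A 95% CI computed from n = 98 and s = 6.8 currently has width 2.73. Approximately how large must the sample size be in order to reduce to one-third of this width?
n ≈ 882

CI width ∝ 1/√n
To reduce width by factor 3, need √n to grow by 3 → need 3² = 9 times as many samples.

Current: n = 98, width = 2.73
New: n = 882, width ≈ 0.90

Width reduced by factor of 2.73/0.90 = 3.03.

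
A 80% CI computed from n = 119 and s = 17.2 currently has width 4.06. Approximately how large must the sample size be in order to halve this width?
n ≈ 476

CI width ∝ 1/√n
To reduce width by factor 2, need √n to grow by 2 → need 2² = 4 times as many samples.

Current: n = 119, width = 4.06
New: n = 476, width ≈ 2.02

Width reduced by factor of 4.06/2.02 = 2.01.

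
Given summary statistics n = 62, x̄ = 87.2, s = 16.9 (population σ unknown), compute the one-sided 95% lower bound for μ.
μ ≥ 83.62

Lower bound (one-sided):
t* = 1.670 (one-sided for 95%)
Lower bound = x̄ - t* · s/√n = 87.2 - 1.670 · 16.9/√62 = 83.62

We are 95% confident that μ ≥ 83.62.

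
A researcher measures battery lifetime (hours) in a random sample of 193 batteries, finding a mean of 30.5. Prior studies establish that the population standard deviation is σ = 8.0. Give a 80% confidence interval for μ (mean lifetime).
(29.76, 31.24)

z-interval (σ known):
z* = 1.282 for 80% confidence

Margin of error = z* · σ/√n = 1.282 · 8.0/√193 = 0.74

CI: (30.5 - 0.74, 30.5 + 0.74) = (29.76, 31.24)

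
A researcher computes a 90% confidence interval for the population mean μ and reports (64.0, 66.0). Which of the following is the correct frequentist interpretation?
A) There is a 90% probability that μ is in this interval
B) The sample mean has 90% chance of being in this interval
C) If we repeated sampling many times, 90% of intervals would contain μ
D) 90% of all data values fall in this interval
C

A) Wrong — μ is fixed; the randomness lives in the interval, not in μ.
B) Wrong — x̄ is observed and sits in the interval by construction.
C) Correct — this is the frequentist long-run coverage interpretation.
D) Wrong — a CI is about the parameter μ, not individual data values.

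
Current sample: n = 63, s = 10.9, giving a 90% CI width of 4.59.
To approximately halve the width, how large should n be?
n ≈ 252

CI width ∝ 1/√n
To reduce width by factor 2, need √n to grow by 2 → need 2² = 4 times as many samples.

Current: n = 63, width = 4.59
New: n = 252, width ≈ 2.27

Width reduced by factor of 4.59/2.27 = 2.02.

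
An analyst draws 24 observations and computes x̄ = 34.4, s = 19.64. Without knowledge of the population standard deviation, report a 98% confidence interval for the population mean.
(24.38, 44.42)

t-interval (σ unknown):
df = n - 1 = 23
t* = 2.500 for 98% confidence

Margin of error = t* · s/√n = 2.500 · 19.64/√24 = 10.02

CI: (24.38, 44.42)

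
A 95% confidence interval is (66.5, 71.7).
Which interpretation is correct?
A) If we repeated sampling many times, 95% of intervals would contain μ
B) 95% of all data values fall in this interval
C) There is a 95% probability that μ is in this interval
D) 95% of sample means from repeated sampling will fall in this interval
A

A) Correct — this is the frequentist long-run coverage interpretation.
B) Wrong — a CI is about the parameter μ, not individual data values.
C) Wrong — μ is fixed; the randomness lives in the interval, not in μ.
D) Wrong — coverage applies to intervals containing μ, not to future x̄ values.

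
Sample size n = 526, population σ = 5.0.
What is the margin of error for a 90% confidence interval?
Margin of error = 0.36

Margin of error = z* · σ/√n
= 1.645 · 5.0/√526
= 1.645 · 5.0/22.9347
= 0.36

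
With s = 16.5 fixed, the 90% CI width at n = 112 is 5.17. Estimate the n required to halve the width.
n ≈ 448

CI width ∝ 1/√n
To reduce width by factor 2, need √n to grow by 2 → need 2² = 4 times as many samples.

Current: n = 112, width = 5.17
New: n = 448, width ≈ 2.57

Width reduced by factor of 5.17/2.57 = 2.01.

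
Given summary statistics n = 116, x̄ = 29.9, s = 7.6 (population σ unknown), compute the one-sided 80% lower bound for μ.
μ ≥ 29.30

Lower bound (one-sided):
t* = 0.845 (one-sided for 80%)
Lower bound = x̄ - t* · s/√n = 29.9 - 0.845 · 7.6/√116 = 29.30

We are 80% confident that μ ≥ 29.30.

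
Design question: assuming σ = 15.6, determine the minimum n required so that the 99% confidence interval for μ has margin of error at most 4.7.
n ≥ 74

For margin E ≤ 4.7:
n ≥ (z* · σ / E)²
n ≥ (2.576 · 15.6 / 4.7)²
n ≥ 73.10

Minimum n = 74 (rounding up)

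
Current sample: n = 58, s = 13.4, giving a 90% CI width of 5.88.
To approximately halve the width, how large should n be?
n ≈ 232

CI width ∝ 1/√n
To reduce width by factor 2, need √n to grow by 2 → need 2² = 4 times as many samples.

Current: n = 58, width = 5.88
New: n = 232, width ≈ 2.90

Width reduced by factor of 5.88/2.90 = 2.03.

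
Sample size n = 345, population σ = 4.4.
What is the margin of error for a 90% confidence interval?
Margin of error = 0.39

Margin of error = z* · σ/√n
= 1.645 · 4.4/√345
= 1.645 · 4.4/18.5742
= 0.39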